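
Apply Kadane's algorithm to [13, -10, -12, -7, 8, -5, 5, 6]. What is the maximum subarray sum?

Using Kadane's algorithm on [13, -10, -12, -7, 8, -5, 5, 6]:

Scanning through the array:
Position 1 (value -10): max_ending_here = 3, max_so_far = 13
Position 2 (value -12): max_ending_here = -9, max_so_far = 13
Position 3 (value -7): max_ending_here = -7, max_so_far = 13
Position 4 (value 8): max_ending_here = 8, max_so_far = 13
Position 5 (value -5): max_ending_here = 3, max_so_far = 13
Position 6 (value 5): max_ending_here = 8, max_so_far = 13
Position 7 (value 6): max_ending_here = 14, max_so_far = 14

Maximum subarray: [8, -5, 5, 6]
Maximum sum: 14

The maximum subarray is [8, -5, 5, 6] with sum 14. This subarray runs from index 4 to index 7.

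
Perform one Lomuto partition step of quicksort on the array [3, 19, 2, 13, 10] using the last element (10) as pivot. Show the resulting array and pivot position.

Lomuto partition with pivot = 10:

Initial array: [3, 19, 2, 13, 10]

arr[0]=3 <= 10: swap with position 0, array becomes [3, 19, 2, 13, 10]
arr[1]=19 > 10: no swap
arr[2]=2 <= 10: swap with position 1, array becomes [3, 2, 19, 13, 10]
arr[3]=13 > 10: no swap

Place pivot at position 2: [3, 2, 10, 13, 19]
Pivot position: 2

After partitioning with pivot 10, the array becomes [3, 2, 10, 13, 19]. The pivot is placed at index 2. All elements to the left of the pivot are <= 10, and all elements to the right are > 10.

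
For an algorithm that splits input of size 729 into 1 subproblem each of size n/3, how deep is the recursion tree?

For divide and conquer with division factor 3:

Problem sizes at each level:
Level 0: 729
Level 1: 243
Level 2: 81
Level 3: 27
Level 4: 9
Level 5: 3
Level 6: 1

The root is level 0 and the size-1 base case is level 6 (the tree spans levels 0 through 6, i.e. 7 levels counting the root), so the depth is the number of divisions: log_3(729) = 6

The recursion tree depth is log_3(729) = 6. At each level, the problem size is divided by 3, so it takes 6 divisions to reduce to a base case of size 1. The algorithm makes 1 recursive call at each level.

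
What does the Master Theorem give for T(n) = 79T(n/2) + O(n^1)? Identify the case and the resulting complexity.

Master Theorem for T(n) = 79T(n/2) + O(n^1):

a = 79, b = 2, c = 1
log_b(a) = log_2(79) = 6.3038

Case 1: c = 1 < log_2(79) = 6.3038
T(n) = O(n^(log_2 79))

For T(n) = 79T(n/2) + O(n^1): log_2(79) = 6.3038. This is Case 1 of the Master Theorem (c < log_b(a), work dominated by leaves), giving O(n^(log_2 79)).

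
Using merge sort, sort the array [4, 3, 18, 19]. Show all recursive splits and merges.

Merge sort trace:

Split: [4, 3, 18, 19] -> [4, 3] and [18, 19]
  Split: [4, 3] -> [4] and [3]
  Merge: [4] + [3] -> [3, 4]
  Split: [18, 19] -> [18] and [19]
  Merge: [18] + [19] -> [18, 19]
Merge: [3, 4] + [18, 19] -> [3, 4, 18, 19]

Final sorted array: [3, 4, 18, 19]

The merge sort proceeds by recursively splitting the array and merging sorted halves.
After all merges, the sorted array is [3, 4, 18, 19].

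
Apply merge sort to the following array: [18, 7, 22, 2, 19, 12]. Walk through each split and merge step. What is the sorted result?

Merge sort trace:

Split: [18, 7, 22, 2, 19, 12] -> [18, 7, 22] and [2, 19, 12]
  Split: [18, 7, 22] -> [18] and [7, 22]
    Split: [7, 22] -> [7] and [22]
    Merge: [7] + [22] -> [7, 22]
  Merge: [18] + [7, 22] -> [7, 18, 22]
  Split: [2, 19, 12] -> [2] and [19, 12]
    Split: [19, 12] -> [19] and [12]
    Merge: [19] + [12] -> [12, 19]
  Merge: [2] + [12, 19] -> [2, 12, 19]
Merge: [7, 18, 22] + [2, 12, 19] -> [2, 7, 12, 18, 19, 22]

Final sorted array: [2, 7, 12, 18, 19, 22]

The merge sort proceeds by recursively splitting the array and merging sorted halves.
After all merges, the sorted array is [2, 7, 12, 18, 19, 22].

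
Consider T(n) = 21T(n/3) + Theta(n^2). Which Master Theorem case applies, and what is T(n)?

Master Theorem for T(n) = 21T(n/3) + O(n^2):

a = 21, b = 3, c = 2
log_b(a) = log_3(21) = 2.7712

Case 1: c = 2 < log_3(21) = 2.7712
T(n) = O(n^(log_3 21))

For T(n) = 21T(n/3) + O(n^2): log_3(21) = 2.7712. This is Case 1 of the Master Theorem (c < log_b(a), work dominated by leaves), giving O(n^(log_3 21)).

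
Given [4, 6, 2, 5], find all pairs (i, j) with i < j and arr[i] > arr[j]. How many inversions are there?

Finding inversions in [4, 6, 2, 5]:

(0, 2): arr[0]=4 > arr[2]=2
(1, 2): arr[1]=6 > arr[2]=2
(1, 3): arr[1]=6 > arr[3]=5

Total inversions: 3

The array has 3 inversion(s): (0,2), (1,2), (1,3). Each pair (i,j) satisfies i < j and arr[i] > arr[j].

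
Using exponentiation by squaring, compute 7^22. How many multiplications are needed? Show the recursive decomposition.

Computing 7^22 by squaring (build up from 7^1; each line after the first costs one multiplication):

7^1 = 7
7^2 = (7^1)^2 = 7^2 = 49
7^4 = (7^2)^2 = 49^2 = 2401
7^5 = 7 * 7^4 = 7 * 2401 = 16807
7^10 = (7^5)^2 = 16807^2 = 282475249
7^11 = 7 * 7^10 = 7 * 282475249 = 1977326743
7^22 = (7^11)^2 = 1977326743^2 = 3909821048582988049

Result: 3909821048582988049
Multiplications needed: 6 (6 lines after 7^1)

7^22 = 3909821048582988049. Using exponentiation by squaring, this requires 6 multiplications. The key idea: if the exponent is even, square the half-power; if odd, multiply by the base once.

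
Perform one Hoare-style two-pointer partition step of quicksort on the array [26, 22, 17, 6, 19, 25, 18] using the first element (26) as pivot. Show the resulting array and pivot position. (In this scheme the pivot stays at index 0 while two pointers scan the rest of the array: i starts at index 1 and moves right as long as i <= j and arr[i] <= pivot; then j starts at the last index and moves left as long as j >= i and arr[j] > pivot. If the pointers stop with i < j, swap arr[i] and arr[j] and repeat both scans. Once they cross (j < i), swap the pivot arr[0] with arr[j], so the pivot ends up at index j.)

Hoare-style two-pointer partition with pivot = 26:

Initial array: [26, 22, 17, 6, 19, 25, 18]

Pointers start at i = 1, j = 6.
i ends at 7, j ends at 6: the pointers have crossed (j < i), so scanning stops.

Swap pivot arr[0] with arr[6] to place pivot at position 6: [18, 22, 17, 6, 19, 25, 26]
Pivot position: 6

After partitioning with pivot 26, the array becomes [18, 22, 17, 6, 19, 25, 26]. The pivot is placed at index 6. All elements to the left of the pivot are <= 26, and all elements to the right are > 26.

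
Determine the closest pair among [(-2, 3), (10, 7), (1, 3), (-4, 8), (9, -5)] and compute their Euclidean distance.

Computing all pairwise distances among 5 points:

d((-2, 3), (10, 7)) = 12.6491
d((-2, 3), (1, 3)) = 3.0 <-- minimum
d((-2, 3), (-4, 8)) = 5.3852
d((-2, 3), (9, -5)) = 13.6015
d((10, 7), (1, 3)) = 9.8489
d((10, 7), (-4, 8)) = 14.0357
d((10, 7), (9, -5)) = 12.0416
d((1, 3), (-4, 8)) = 7.0711
d((1, 3), (9, -5)) = 11.3137
d((-4, 8), (9, -5)) = 18.3848

Closest pair: (-2, 3) and (1, 3) with distance 3.0

The closest pair is (-2, 3) and (1, 3) with Euclidean distance 3.0. For 5 points, brute-force pairwise comparison is shown above. For large n, the divide-and-conquer algorithm (sort by x, recurse on halves, check the dividing strip) achieves O(n log n).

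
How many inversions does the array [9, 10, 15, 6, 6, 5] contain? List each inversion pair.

Finding inversions in [9, 10, 15, 6, 6, 5]:

(0, 3): arr[0]=9 > arr[3]=6
(0, 4): arr[0]=9 > arr[4]=6
(0, 5): arr[0]=9 > arr[5]=5
(1, 3): arr[1]=10 > arr[3]=6
(1, 4): arr[1]=10 > arr[4]=6
(1, 5): arr[1]=10 > arr[5]=5
(2, 3): arr[2]=15 > arr[3]=6
(2, 4): arr[2]=15 > arr[4]=6
(2, 5): arr[2]=15 > arr[5]=5
(3, 5): arr[3]=6 > arr[5]=5
(4, 5): arr[4]=6 > arr[5]=5

Total inversions: 11

The array has 11 inversion(s): (0,3), (0,4), (0,5), (1,3), (1,4), (1,5), (2,3), (2,4), (2,5), (3,5), (4,5). Each pair (i,j) satisfies i < j and arr[i] > arr[j].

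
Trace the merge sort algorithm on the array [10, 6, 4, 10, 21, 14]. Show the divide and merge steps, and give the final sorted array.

Merge sort trace:

Split: [10, 6, 4, 10, 21, 14] -> [10, 6, 4] and [10, 21, 14]
  Split: [10, 6, 4] -> [10] and [6, 4]
    Split: [6, 4] -> [6] and [4]
    Merge: [6] + [4] -> [4, 6]
  Merge: [10] + [4, 6] -> [4, 6, 10]
  Split: [10, 21, 14] -> [10] and [21, 14]
    Split: [21, 14] -> [21] and [14]
    Merge: [21] + [14] -> [14, 21]
  Merge: [10] + [14, 21] -> [10, 14, 21]
Merge: [4, 6, 10] + [10, 14, 21] -> [4, 6, 10, 10, 14, 21]

Final sorted array: [4, 6, 10, 10, 14, 21]

The merge sort proceeds by recursively splitting the array and merging sorted halves.
After all merges, the sorted array is [4, 6, 10, 10, 14, 21].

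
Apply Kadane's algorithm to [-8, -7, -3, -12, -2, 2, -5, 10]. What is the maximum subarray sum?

Using Kadane's algorithm on [-8, -7, -3, -12, -2, 2, -5, 10]:

Scanning through the array:
Position 1 (value -7): max_ending_here = -7, max_so_far = -7
Position 2 (value -3): max_ending_here = -3, max_so_far = -3
Position 3 (value -12): max_ending_here = -12, max_so_far = -3
Position 4 (value -2): max_ending_here = -2, max_so_far = -2
Position 5 (value 2): max_ending_here = 2, max_so_far = 2
Position 6 (value -5): max_ending_here = -3, max_so_far = 2
Position 7 (value 10): max_ending_here = 10, max_so_far = 10

Maximum subarray: [10]
Maximum sum: 10

The maximum subarray is [10] with sum 10. This subarray runs from index 7 to index 7.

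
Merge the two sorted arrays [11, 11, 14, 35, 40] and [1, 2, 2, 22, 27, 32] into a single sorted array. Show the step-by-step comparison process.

Merging process:

Compare 11 vs 1: take 1 from right. Merged: [1]
Compare 11 vs 2: take 2 from right. Merged: [1, 2]
Compare 11 vs 2: take 2 from right. Merged: [1, 2, 2]
Compare 11 vs 22: take 11 from left. Merged: [1, 2, 2, 11]
Compare 11 vs 22: take 11 from left. Merged: [1, 2, 2, 11, 11]
Compare 14 vs 22: take 14 from left. Merged: [1, 2, 2, 11, 11, 14]
Compare 35 vs 22: take 22 from right. Merged: [1, 2, 2, 11, 11, 14, 22]
Compare 35 vs 27: take 27 from right. Merged: [1, 2, 2, 11, 11, 14, 22, 27]
Compare 35 vs 32: take 32 from right. Merged: [1, 2, 2, 11, 11, 14, 22, 27, 32]
Append remaining from left: [35, 40]. Merged: [1, 2, 2, 11, 11, 14, 22, 27, 32, 35, 40]

Final merged array: [1, 2, 2, 11, 11, 14, 22, 27, 32, 35, 40]
Total comparisons: 9

The merged array is [1, 2, 2, 11, 11, 14, 22, 27, 32, 35, 40], requiring 9 comparisons. The merge step runs in O(n) time where n is the total number of elements.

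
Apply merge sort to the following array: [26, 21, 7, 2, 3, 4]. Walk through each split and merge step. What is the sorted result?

Merge sort trace:

Split: [26, 21, 7, 2, 3, 4] -> [26, 21, 7] and [2, 3, 4]
  Split: [26, 21, 7] -> [26] and [21, 7]
    Split: [21, 7] -> [21] and [7]
    Merge: [21] + [7] -> [7, 21]
  Merge: [26] + [7, 21] -> [7, 21, 26]
  Split: [2, 3, 4] -> [2] and [3, 4]
    Split: [3, 4] -> [3] and [4]
    Merge: [3] + [4] -> [3, 4]
  Merge: [2] + [3, 4] -> [2, 3, 4]
Merge: [7, 21, 26] + [2, 3, 4] -> [2, 3, 4, 7, 21, 26]

Final sorted array: [2, 3, 4, 7, 21, 26]

The merge sort proceeds by recursively splitting the array and merging sorted halves.
After all merges, the sorted array is [2, 3, 4, 7, 21, 26].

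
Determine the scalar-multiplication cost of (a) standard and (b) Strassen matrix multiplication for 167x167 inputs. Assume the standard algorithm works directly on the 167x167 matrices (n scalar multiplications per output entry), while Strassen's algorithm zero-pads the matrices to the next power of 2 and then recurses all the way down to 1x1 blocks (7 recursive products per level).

Matrix multiplication for 167x167 matrices:

Strassen's algorithm requires power-of-2 dimensions. Pad 167x167 to 256x256 (next power of 2).

Standard algorithm: 167^3 = 4657463 multiplications
Strassen's algorithm: 7^(log2(256)) = 7^8 = 5764801 multiplications
Difference: 4657463 - 5764801 = -1107338 (Strassen uses MORE here due to padding overhead — for small or just-over-power-of-2 n, padding can outweigh the per-level savings)

Standard: 4657463 multiplications (167^3). Strassen: 5764801 multiplications (7^8, after padding to 256x256). Strassen reduces 8 recursive multiplications to 7 at each level.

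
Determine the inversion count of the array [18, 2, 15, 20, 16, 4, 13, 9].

Finding inversions in [18, 2, 15, 20, 16, 4, 13, 9]:

(0, 1): arr[0]=18 > arr[1]=2
(0, 2): arr[0]=18 > arr[2]=15
(0, 4): arr[0]=18 > arr[4]=16
(0, 5): arr[0]=18 > arr[5]=4
(0, 6): arr[0]=18 > arr[6]=13
(0, 7): arr[0]=18 > arr[7]=9
(2, 5): arr[2]=15 > arr[5]=4
(2, 6): arr[2]=15 > arr[6]=13
(2, 7): arr[2]=15 > arr[7]=9
(3, 4): arr[3]=20 > arr[4]=16
(3, 5): arr[3]=20 > arr[5]=4
(3, 6): arr[3]=20 > arr[6]=13
(3, 7): arr[3]=20 > arr[7]=9
(4, 5): arr[4]=16 > arr[5]=4
(4, 6): arr[4]=16 > arr[6]=13
(4, 7): arr[4]=16 > arr[7]=9
(6, 7): arr[6]=13 > arr[7]=9

Total inversions: 17

The array has 17 inversion(s): (0,1), (0,2), (0,4), (0,5), (0,6), (0,7), (2,5), (2,6), (2,7), (3,4), (3,5), (3,6), (3,7), (4,5), (4,6), (4,7), (6,7). Each pair (i,j) satisfies i < j and arr[i] > arr[j].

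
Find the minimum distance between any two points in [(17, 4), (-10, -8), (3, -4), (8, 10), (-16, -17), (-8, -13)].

Computing all pairwise distances among 6 points:

d((17, 4), (-10, -8)) = 29.5466
d((17, 4), (3, -4)) = 16.1245
d((17, 4), (8, 10)) = 10.8167
d((17, 4), (-16, -17)) = 39.1152
d((17, 4), (-8, -13)) = 30.2324
d((-10, -8), (3, -4)) = 13.6015
d((-10, -8), (8, 10)) = 25.4558
d((-10, -8), (-16, -17)) = 10.8167
d((-10, -8), (-8, -13)) = 5.3852 <-- minimum
d((3, -4), (8, 10)) = 14.8661
d((3, -4), (-16, -17)) = 23.0217
d((3, -4), (-8, -13)) = 14.2127
d((8, 10), (-16, -17)) = 36.1248
d((8, 10), (-8, -13)) = 28.0179
d((-16, -17), (-8, -13)) = 8.9443

Closest pair: (-10, -8) and (-8, -13) with distance 5.3852

The closest pair is (-10, -8) and (-8, -13) with Euclidean distance 5.3852. For 6 points, brute-force pairwise comparison is shown above. For large n, the divide-and-conquer algorithm (sort by x, recurse on halves, check the dividing strip) achieves O(n log n).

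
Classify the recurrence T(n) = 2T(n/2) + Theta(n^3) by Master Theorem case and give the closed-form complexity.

Master Theorem for T(n) = 2T(n/2) + O(n^3):

a = 2, b = 2, c = 3
log_b(a) = log_2(2) = 1.0000

Case 3: c = 3 > log_2(2) = 1.0000
T(n) = O(n^3) = O(n^3)

For T(n) = 2T(n/2) + O(n^3): log_2(2) = 1.0000. This is Case 3 of the Master Theorem (c > log_b(a), work dominated by root), giving O(n^3).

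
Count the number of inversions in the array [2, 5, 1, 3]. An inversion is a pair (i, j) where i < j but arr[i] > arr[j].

Finding inversions in [2, 5, 1, 3]:

(0, 2): arr[0]=2 > arr[2]=1
(1, 2): arr[1]=5 > arr[2]=1
(1, 3): arr[1]=5 > arr[3]=3

Total inversions: 3

The array has 3 inversion(s): (0,2), (1,2), (1,3). Each pair (i,j) satisfies i < j and arr[i] > arr[j].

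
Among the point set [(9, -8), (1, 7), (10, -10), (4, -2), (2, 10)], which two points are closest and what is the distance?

Computing all pairwise distances among 5 points:

d((9, -8), (1, 7)) = 17.0
d((9, -8), (10, -10)) = 2.2361 <-- minimum
d((9, -8), (4, -2)) = 7.8102
d((9, -8), (2, 10)) = 19.3132
d((1, 7), (10, -10)) = 19.2354
d((1, 7), (4, -2)) = 9.4868
d((1, 7), (2, 10)) = 3.1623
d((10, -10), (4, -2)) = 10.0
d((10, -10), (2, 10)) = 21.5407
d((4, -2), (2, 10)) = 12.1655

Closest pair: (9, -8) and (10, -10) with distance 2.2361

The closest pair is (9, -8) and (10, -10) with Euclidean distance 2.2361. For 5 points, brute-force pairwise comparison is shown above. For large n, the divide-and-conquer algorithm (sort by x, recurse on halves, check the dividing strip) achieves O(n log n).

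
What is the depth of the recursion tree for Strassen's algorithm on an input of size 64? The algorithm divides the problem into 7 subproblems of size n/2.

For divide and conquer with division factor 2:

Problem sizes at each level:
Level 0: 64
Level 1: 32
Level 2: 16
Level 3: 8
Level 4: 4
Level 5: 2
Level 6: 1

The root is level 0 and the size-1 base case is level 6 (the tree spans levels 0 through 6, i.e. 7 levels counting the root), so the depth is the number of divisions: log_2(64) = 6

The recursion tree depth is log_2(64) = 6. At each level, the problem size is divided by 2, so it takes 6 divisions to reduce to a base case of size 1. The algorithm makes 7 recursive calls at each level.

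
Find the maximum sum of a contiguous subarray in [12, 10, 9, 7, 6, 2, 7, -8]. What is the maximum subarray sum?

Using Kadane's algorithm on [12, 10, 9, 7, 6, 2, 7, -8]:

Scanning through the array:
Position 1 (value 10): max_ending_here = 22, max_so_far = 22
Position 2 (value 9): max_ending_here = 31, max_so_far = 31
Position 3 (value 7): max_ending_here = 38, max_so_far = 38
Position 4 (value 6): max_ending_here = 44, max_so_far = 44
Position 5 (value 2): max_ending_here = 46, max_so_far = 46
Position 6 (value 7): max_ending_here = 53, max_so_far = 53
Position 7 (value -8): max_ending_here = 45, max_so_far = 53

Maximum subarray: [12, 10, 9, 7, 6, 2, 7]
Maximum sum: 53

The maximum subarray is [12, 10, 9, 7, 6, 2, 7] with sum 53. This subarray runs from index 0 to index 6.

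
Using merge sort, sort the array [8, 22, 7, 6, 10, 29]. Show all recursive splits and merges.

Merge sort trace:

Split: [8, 22, 7, 6, 10, 29] -> [8, 22, 7] and [6, 10, 29]
  Split: [8, 22, 7] -> [8] and [22, 7]
    Split: [22, 7] -> [22] and [7]
    Merge: [22] + [7] -> [7, 22]
  Merge: [8] + [7, 22] -> [7, 8, 22]
  Split: [6, 10, 29] -> [6] and [10, 29]
    Split: [10, 29] -> [10] and [29]
    Merge: [10] + [29] -> [10, 29]
  Merge: [6] + [10, 29] -> [6, 10, 29]
Merge: [7, 8, 22] + [6, 10, 29] -> [6, 7, 8, 10, 22, 29]

Final sorted array: [6, 7, 8, 10, 22, 29]

The merge sort proceeds by recursively splitting the array and merging sorted halves.
After all merges, the sorted array is [6, 7, 8, 10, 22, 29].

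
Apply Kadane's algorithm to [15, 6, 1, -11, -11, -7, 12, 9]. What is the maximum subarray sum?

Using Kadane's algorithm on [15, 6, 1, -11, -11, -7, 12, 9]:

Scanning through the array:
Position 1 (value 6): max_ending_here = 21, max_so_far = 21
Position 2 (value 1): max_ending_here = 22, max_so_far = 22
Position 3 (value -11): max_ending_here = 11, max_so_far = 22
Position 4 (value -11): max_ending_here = 0, max_so_far = 22
Position 5 (value -7): max_ending_here = -7, max_so_far = 22
Position 6 (value 12): max_ending_here = 12, max_so_far = 22
Position 7 (value 9): max_ending_here = 21, max_so_far = 22

Maximum subarray: [15, 6, 1]
Maximum sum: 22

The maximum subarray is [15, 6, 1] with sum 22. This subarray runs from index 0 to index 2.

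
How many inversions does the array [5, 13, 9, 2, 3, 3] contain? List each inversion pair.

Finding inversions in [5, 13, 9, 2, 3, 3]:

(0, 3): arr[0]=5 > arr[3]=2
(0, 4): arr[0]=5 > arr[4]=3
(0, 5): arr[0]=5 > arr[5]=3
(1, 2): arr[1]=13 > arr[2]=9
(1, 3): arr[1]=13 > arr[3]=2
(1, 4): arr[1]=13 > arr[4]=3
(1, 5): arr[1]=13 > arr[5]=3
(2, 3): arr[2]=9 > arr[3]=2
(2, 4): arr[2]=9 > arr[4]=3
(2, 5): arr[2]=9 > arr[5]=3

Total inversions: 10

The array has 10 inversion(s): (0,3), (0,4), (0,5), (1,2), (1,3), (1,4), (1,5), (2,3), (2,4), (2,5). Each pair (i,j) satisfies i < j and arr[i] > arr[j].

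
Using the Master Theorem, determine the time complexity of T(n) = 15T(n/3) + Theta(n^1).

Master Theorem for T(n) = 15T(n/3) + O(n^1):

a = 15, b = 3, c = 1
log_b(a) = log_3(15) = 2.4650

Case 1: c = 1 < log_3(15) = 2.4650
T(n) = O(n^(log_3 15))

For T(n) = 15T(n/3) + O(n^1): log_3(15) = 2.4650. This is Case 1 of the Master Theorem (c < log_b(a), work dominated by leaves), giving O(n^(log_3 15)).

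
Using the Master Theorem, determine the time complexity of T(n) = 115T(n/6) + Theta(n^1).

Master Theorem for T(n) = 115T(n/6) + O(n^1):

a = 115, b = 6, c = 1
log_b(a) = log_6(115) = 2.6482

Case 1: c = 1 < log_6(115) = 2.6482
T(n) = O(n^(log_6 115))

For T(n) = 115T(n/6) + O(n^1): log_6(115) = 2.6482. This is Case 1 of the Master Theorem (c < log_b(a), work dominated by leaves), giving O(n^(log_6 115)).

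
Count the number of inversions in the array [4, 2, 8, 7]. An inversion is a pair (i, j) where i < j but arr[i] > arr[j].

Finding inversions in [4, 2, 8, 7]:

(0, 1): arr[0]=4 > arr[1]=2
(2, 3): arr[2]=8 > arr[3]=7

Total inversions: 2

The array has 2 inversion(s): (0,1), (2,3). Each pair (i,j) satisfies i < j and arr[i] > arr[j].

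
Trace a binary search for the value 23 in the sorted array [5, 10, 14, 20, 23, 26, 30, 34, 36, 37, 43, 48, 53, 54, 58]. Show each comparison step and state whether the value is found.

Binary search for 23 in [5, 10, 14, 20, 23, 26, 30, 34, 36, 37, 43, 48, 53, 54, 58]:

lo=0, hi=14, mid=7, arr[mid]=34 -> 34 > 23, search left half
lo=0, hi=6, mid=3, arr[mid]=20 -> 20 < 23, search right half
lo=4, hi=6, mid=5, arr[mid]=26 -> 26 > 23, search left half
lo=4, hi=4, mid=4, arr[mid]=23 -> Found target at index 4!

Binary search finds 23 at index 4 after 4 comparisons. The search repeatedly halves the search space by comparing with the middle element.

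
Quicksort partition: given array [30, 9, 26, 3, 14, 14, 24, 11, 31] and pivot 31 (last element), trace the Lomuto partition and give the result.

Lomuto partition with pivot = 31:

Initial array: [30, 9, 26, 3, 14, 14, 24, 11, 31]

arr[0]=30 <= 31: swap with position 0, array becomes [30, 9, 26, 3, 14, 14, 24, 11, 31]
arr[1]=9 <= 31: swap with position 1, array becomes [30, 9, 26, 3, 14, 14, 24, 11, 31]
arr[2]=26 <= 31: swap with position 2, array becomes [30, 9, 26, 3, 14, 14, 24, 11, 31]
arr[3]=3 <= 31: swap with position 3, array becomes [30, 9, 26, 3, 14, 14, 24, 11, 31]
arr[4]=14 <= 31: swap with position 4, array becomes [30, 9, 26, 3, 14, 14, 24, 11, 31]
arr[5]=14 <= 31: swap with position 5, array becomes [30, 9, 26, 3, 14, 14, 24, 11, 31]
arr[6]=24 <= 31: swap with position 6, array becomes [30, 9, 26, 3, 14, 14, 24, 11, 31]
arr[7]=11 <= 31: swap with position 7, array becomes [30, 9, 26, 3, 14, 14, 24, 11, 31]

Place pivot at position 8: [30, 9, 26, 3, 14, 14, 24, 11, 31]
Pivot position: 8

After partitioning with pivot 31, the array becomes [30, 9, 26, 3, 14, 14, 24, 11, 31]. The pivot is placed at index 8. All elements to the left of the pivot are <= 31, and all elements to the right are > 31.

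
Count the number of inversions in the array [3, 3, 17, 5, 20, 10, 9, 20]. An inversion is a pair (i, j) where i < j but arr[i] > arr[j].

Finding inversions in [3, 3, 17, 5, 20, 10, 9, 20]:

(2, 3): arr[2]=17 > arr[3]=5
(2, 5): arr[2]=17 > arr[5]=10
(2, 6): arr[2]=17 > arr[6]=9
(4, 5): arr[4]=20 > arr[5]=10
(4, 6): arr[4]=20 > arr[6]=9
(5, 6): arr[5]=10 > arr[6]=9

Total inversions: 6

The array has 6 inversion(s): (2,3), (2,5), (2,6), (4,5), (4,6), (5,6). Each pair (i,j) satisfies i < j and arr[i] > arr[j].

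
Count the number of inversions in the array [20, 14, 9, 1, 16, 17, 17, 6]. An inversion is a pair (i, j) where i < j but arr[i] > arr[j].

Finding inversions in [20, 14, 9, 1, 16, 17, 17, 6]:

(0, 1): arr[0]=20 > arr[1]=14
(0, 2): arr[0]=20 > arr[2]=9
(0, 3): arr[0]=20 > arr[3]=1
(0, 4): arr[0]=20 > arr[4]=16
(0, 5): arr[0]=20 > arr[5]=17
(0, 6): arr[0]=20 > arr[6]=17
(0, 7): arr[0]=20 > arr[7]=6
(1, 2): arr[1]=14 > arr[2]=9
(1, 3): arr[1]=14 > arr[3]=1
(1, 7): arr[1]=14 > arr[7]=6
(2, 3): arr[2]=9 > arr[3]=1
(2, 7): arr[2]=9 > arr[7]=6
(4, 7): arr[4]=16 > arr[7]=6
(5, 7): arr[5]=17 > arr[7]=6
(6, 7): arr[6]=17 > arr[7]=6

Total inversions: 15

The array has 15 inversion(s): (0,1), (0,2), (0,3), (0,4), (0,5), (0,6), (0,7), (1,2), (1,3), (1,7), (2,3), (2,7), (4,7), (5,7), (6,7). Each pair (i,j) satisfies i < j and arr[i] > arr[j].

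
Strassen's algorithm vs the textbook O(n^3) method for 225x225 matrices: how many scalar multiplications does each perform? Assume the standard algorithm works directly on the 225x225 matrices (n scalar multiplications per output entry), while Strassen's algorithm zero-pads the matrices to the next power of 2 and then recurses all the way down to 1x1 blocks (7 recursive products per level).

Matrix multiplication for 225x225 matrices:

Strassen's algorithm requires power-of-2 dimensions. Pad 225x225 to 256x256 (next power of 2).

Standard algorithm: 225^3 = 11390625 multiplications
Strassen's algorithm: 7^(log2(256)) = 7^8 = 5764801 multiplications
Savings: 11390625 - 5764801 = 5625824 multiplications

Standard: 11390625 multiplications (225^3). Strassen: 5764801 multiplications (7^8, after padding to 256x256). Strassen reduces 8 recursive multiplications to 7 at each level.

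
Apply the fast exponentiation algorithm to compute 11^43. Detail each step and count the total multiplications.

Computing 11^43 by squaring (build up from 11^1; each line after the first costs one multiplication):

11^1 = 11
11^2 = (11^1)^2 = 11^2 = 121
11^4 = (11^2)^2 = 121^2 = 14641
11^5 = 11 * 11^4 = 11 * 14641 = 161051
11^10 = (11^5)^2 = 161051^2 = 25937424601
11^20 = (11^10)^2 = 25937424601^2 = 672749994932560009201
11^21 = 11 * 11^20 = 11 * 672749994932560009201 = 7400249944258160101211
11^42 = (11^21)^2 = 7400249944258160101211^2 = 54763699237492901685126120802225273763666521
11^43 = 11 * 11^42 = 11 * 54763699237492901685126120802225273763666521 = 602400691612421918536387328824478011400331731

Result: 602400691612421918536387328824478011400331731
Multiplications needed: 8 (8 lines after 11^1)

11^43 = 602400691612421918536387328824478011400331731. Using exponentiation by squaring, this requires 8 multiplications. The key idea: if the exponent is even, square the half-power; if odd, multiply by the base once.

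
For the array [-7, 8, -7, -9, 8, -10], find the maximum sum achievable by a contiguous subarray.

Using Kadane's algorithm on [-7, 8, -7, -9, 8, -10]:

Scanning through the array:
Position 1 (value 8): max_ending_here = 8, max_so_far = 8
Position 2 (value -7): max_ending_here = 1, max_so_far = 8
Position 3 (value -9): max_ending_here = -8, max_so_far = 8
Position 4 (value 8): max_ending_here = 8, max_so_far = 8
Position 5 (value -10): max_ending_here = -2, max_so_far = 8

Maximum subarray: [8]
Maximum sum: 8

The maximum subarray is [8] with sum 8. This subarray runs from index 1 to index 1.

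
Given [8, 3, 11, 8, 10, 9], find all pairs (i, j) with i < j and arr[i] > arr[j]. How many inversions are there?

Finding inversions in [8, 3, 11, 8, 10, 9]:

(0, 1): arr[0]=8 > arr[1]=3
(2, 3): arr[2]=11 > arr[3]=8
(2, 4): arr[2]=11 > arr[4]=10
(2, 5): arr[2]=11 > arr[5]=9
(4, 5): arr[4]=10 > arr[5]=9

Total inversions: 5

The array has 5 inversion(s): (0,1), (2,3), (2,4), (2,5), (4,5). Each pair (i,j) satisfies i < j and arr[i] > arr[j].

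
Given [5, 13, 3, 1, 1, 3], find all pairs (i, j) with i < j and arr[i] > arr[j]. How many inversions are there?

Finding inversions in [5, 13, 3, 1, 1, 3]:

(0, 2): arr[0]=5 > arr[2]=3
(0, 3): arr[0]=5 > arr[3]=1
(0, 4): arr[0]=5 > arr[4]=1
(0, 5): arr[0]=5 > arr[5]=3
(1, 2): arr[1]=13 > arr[2]=3
(1, 3): arr[1]=13 > arr[3]=1
(1, 4): arr[1]=13 > arr[4]=1
(1, 5): arr[1]=13 > arr[5]=3
(2, 3): arr[2]=3 > arr[3]=1
(2, 4): arr[2]=3 > arr[4]=1

Total inversions: 10

The array has 10 inversion(s): (0,2), (0,3), (0,4), (0,5), (1,2), (1,3), (1,4), (1,5), (2,3), (2,4). Each pair (i,j) satisfies i < j and arr[i] > arr[j].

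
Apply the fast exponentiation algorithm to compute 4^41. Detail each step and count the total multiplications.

Computing 4^41 by squaring (build up from 4^1; each line after the first costs one multiplication):

4^1 = 4
4^2 = (4^1)^2 = 4^2 = 16
4^4 = (4^2)^2 = 16^2 = 256
4^5 = 4 * 4^4 = 4 * 256 = 1024
4^10 = (4^5)^2 = 1024^2 = 1048576
4^20 = (4^10)^2 = 1048576^2 = 1099511627776
4^40 = (4^20)^2 = 1099511627776^2 = 1208925819614629174706176
4^41 = 4 * 4^40 = 4 * 1208925819614629174706176 = 4835703278458516698824704

Result: 4835703278458516698824704
Multiplications needed: 7 (7 lines after 4^1)

4^41 = 4835703278458516698824704. Using exponentiation by squaring, this requires 7 multiplications. The key idea: if the exponent is even, square the half-power; if odd, multiply by the base once.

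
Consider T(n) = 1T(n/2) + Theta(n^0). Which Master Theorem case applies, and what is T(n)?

Master Theorem for T(n) = 1T(n/2) + O(n^0):

a = 1, b = 2, c = 0
log_b(a) = log_2(1) = 0.0000

Case 2: c = 0 = log_2(1) = 0.0000
T(n) = O(n^0 log n) = O(log n)

For T(n) = 1T(n/2) + O(n^0): log_2(1) = 0.0000. This is Case 2 of the Master Theorem (c = log_b(a), equal work at all levels), giving O(log n).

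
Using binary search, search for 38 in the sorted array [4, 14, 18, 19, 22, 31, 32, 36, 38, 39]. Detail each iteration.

Binary search for 38 in [4, 14, 18, 19, 22, 31, 32, 36, 38, 39]:

lo=0, hi=9, mid=4, arr[mid]=22 -> 22 < 38, search right half
lo=5, hi=9, mid=7, arr[mid]=36 -> 36 < 38, search right half
lo=8, hi=9, mid=8, arr[mid]=38 -> Found target at index 8!

Binary search finds 38 at index 8 after 3 comparisons. The search repeatedly halves the search space by comparing with the middle element.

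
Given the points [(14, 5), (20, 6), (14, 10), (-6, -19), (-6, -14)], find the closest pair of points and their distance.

Computing all pairwise distances among 5 points:

d((14, 5), (20, 6)) = 6.0828
d((14, 5), (14, 10)) = 5.0 <-- minimum
d((14, 5), (-6, -19)) = 31.241
d((14, 5), (-6, -14)) = 27.5862
d((20, 6), (14, 10)) = 7.2111
d((20, 6), (-6, -19)) = 36.0694
d((20, 6), (-6, -14)) = 32.8024
d((14, 10), (-6, -19)) = 35.2278
d((14, 10), (-6, -14)) = 31.241
d((-6, -19), (-6, -14)) = 5.0 <-- minimum

Minimum distance: 5.0 (tie among 2 pairs: (14, 5) and (14, 10); (-6, -19) and (-6, -14))

The minimum Euclidean distance is 5.0. There is a tie: 2 pairs achieve this minimum — (14, 5) and (14, 10); (-6, -19) and (-6, -14). Any of these is a valid closest pair. For 5 points, brute-force pairwise comparison is shown above. For large n, the divide-and-conquer algorithm (sort by x, recurse on halves, check the dividing strip) achieves O(n log n).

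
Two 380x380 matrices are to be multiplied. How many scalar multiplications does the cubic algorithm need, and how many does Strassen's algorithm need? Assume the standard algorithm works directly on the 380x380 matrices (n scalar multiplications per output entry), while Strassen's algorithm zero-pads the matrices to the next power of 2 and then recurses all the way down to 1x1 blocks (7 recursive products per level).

Matrix multiplication for 380x380 matrices:

Strassen's algorithm requires power-of-2 dimensions. Pad 380x380 to 512x512 (next power of 2).

Standard algorithm: 380^3 = 54872000 multiplications
Strassen's algorithm: 7^(log2(512)) = 7^9 = 40353607 multiplications
Savings: 54872000 - 40353607 = 14518393 multiplications

Standard: 54872000 multiplications (380^3). Strassen: 40353607 multiplications (7^9, after padding to 512x512). Strassen reduces 8 recursive multiplications to 7 at each level.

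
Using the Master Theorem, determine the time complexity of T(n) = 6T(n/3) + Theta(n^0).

Master Theorem for T(n) = 6T(n/3) + O(n^0):

a = 6, b = 3, c = 0
log_b(a) = log_3(6) = 1.6309

Case 1: c = 0 < log_3(6) = 1.6309
T(n) = O(n^(log_3 6))

For T(n) = 6T(n/3) + O(n^0): log_3(6) = 1.6309. This is Case 1 of the Master Theorem (c < log_b(a), work dominated by leaves), giving O(n^(log_3 6)).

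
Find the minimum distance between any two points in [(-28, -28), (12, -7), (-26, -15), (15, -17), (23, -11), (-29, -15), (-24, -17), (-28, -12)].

Computing all pairwise distances among 8 points:

d((-28, -28), (12, -7)) = 45.1774
d((-28, -28), (-26, -15)) = 13.1529
d((-28, -28), (15, -17)) = 44.3847
d((-28, -28), (23, -11)) = 53.7587
d((-28, -28), (-29, -15)) = 13.0384
d((-28, -28), (-24, -17)) = 11.7047
d((-28, -28), (-28, -12)) = 16.0
d((12, -7), (-26, -15)) = 38.833
d((12, -7), (15, -17)) = 10.4403
d((12, -7), (23, -11)) = 11.7047
d((12, -7), (-29, -15)) = 41.7732
d((12, -7), (-24, -17)) = 37.3631
d((12, -7), (-28, -12)) = 40.3113
d((-26, -15), (15, -17)) = 41.0488
d((-26, -15), (23, -11)) = 49.163
d((-26, -15), (-29, -15)) = 3.0
d((-26, -15), (-24, -17)) = 2.8284 <-- minimum
d((-26, -15), (-28, -12)) = 3.6056
d((15, -17), (23, -11)) = 10.0
d((15, -17), (-29, -15)) = 44.0454
d((15, -17), (-24, -17)) = 39.0
d((15, -17), (-28, -12)) = 43.2897
d((23, -11), (-29, -15)) = 52.1536
d((23, -11), (-24, -17)) = 47.3814
d((23, -11), (-28, -12)) = 51.0098
d((-29, -15), (-24, -17)) = 5.3852
d((-29, -15), (-28, -12)) = 3.1623
d((-24, -17), (-28, -12)) = 6.4031

Closest pair: (-26, -15) and (-24, -17) with distance 2.8284

The closest pair is (-26, -15) and (-24, -17) with Euclidean distance 2.8284. For 8 points, brute-force pairwise comparison is shown above. For large n, the divide-and-conquer algorithm (sort by x, recurse on halves, check the dividing strip) achieves O(n log n).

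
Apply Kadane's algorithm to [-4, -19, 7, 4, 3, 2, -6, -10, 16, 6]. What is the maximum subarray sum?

Using Kadane's algorithm on [-4, -19, 7, 4, 3, 2, -6, -10, 16, 6]:

Scanning through the array:
Position 1 (value -19): max_ending_here = -19, max_so_far = -4
Position 2 (value 7): max_ending_here = 7, max_so_far = 7
Position 3 (value 4): max_ending_here = 11, max_so_far = 11
Position 4 (value 3): max_ending_here = 14, max_so_far = 14
Position 5 (value 2): max_ending_here = 16, max_so_far = 16
Position 6 (value -6): max_ending_here = 10, max_so_far = 16
Position 7 (value -10): max_ending_here = 0, max_so_far = 16
Position 8 (value 16): max_ending_here = 16, max_so_far = 16
Position 9 (value 6): max_ending_here = 22, max_so_far = 22

Maximum subarray: [7, 4, 3, 2, -6, -10, 16, 6]
Maximum sum: 22

The maximum subarray is [7, 4, 3, 2, -6, -10, 16, 6] with sum 22. This subarray runs from index 2 to index 9.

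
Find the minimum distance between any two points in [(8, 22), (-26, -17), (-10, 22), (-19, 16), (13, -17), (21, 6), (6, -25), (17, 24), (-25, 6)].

Computing all pairwise distances among 9 points:

d((8, 22), (-26, -17)) = 51.7397
d((8, 22), (-10, 22)) = 18.0
d((8, 22), (-19, 16)) = 27.6586
d((8, 22), (13, -17)) = 39.3192
d((8, 22), (21, 6)) = 20.6155
d((8, 22), (6, -25)) = 47.0425
d((8, 22), (17, 24)) = 9.2195 <-- minimum
d((8, 22), (-25, 6)) = 36.6742
d((-26, -17), (-10, 22)) = 42.1545
d((-26, -17), (-19, 16)) = 33.7343
d((-26, -17), (13, -17)) = 39.0
d((-26, -17), (21, 6)) = 52.3259
d((-26, -17), (6, -25)) = 32.9848
d((-26, -17), (17, 24)) = 59.4138
d((-26, -17), (-25, 6)) = 23.0217
d((-10, 22), (-19, 16)) = 10.8167
d((-10, 22), (13, -17)) = 45.2769
d((-10, 22), (21, 6)) = 34.8855
d((-10, 22), (6, -25)) = 49.6488
d((-10, 22), (17, 24)) = 27.074
d((-10, 22), (-25, 6)) = 21.9317
d((-19, 16), (13, -17)) = 45.9674
d((-19, 16), (21, 6)) = 41.2311
d((-19, 16), (6, -25)) = 48.0208
d((-19, 16), (17, 24)) = 36.8782
d((-19, 16), (-25, 6)) = 11.6619
d((13, -17), (21, 6)) = 24.3516
d((13, -17), (6, -25)) = 10.6301
d((13, -17), (17, 24)) = 41.1947
d((13, -17), (-25, 6)) = 44.4185
d((21, 6), (6, -25)) = 34.4384
d((21, 6), (17, 24)) = 18.4391
d((21, 6), (-25, 6)) = 46.0
d((6, -25), (17, 24)) = 50.2195
d((6, -25), (-25, 6)) = 43.8406
d((17, 24), (-25, 6)) = 45.6946

Closest pair: (8, 22) and (17, 24) with distance 9.2195

The closest pair is (8, 22) and (17, 24) with Euclidean distance 9.2195. For 9 points, brute-force pairwise comparison is shown above. For large n, the divide-and-conquer algorithm (sort by x, recurse on halves, check the dividing strip) achieves O(n log n).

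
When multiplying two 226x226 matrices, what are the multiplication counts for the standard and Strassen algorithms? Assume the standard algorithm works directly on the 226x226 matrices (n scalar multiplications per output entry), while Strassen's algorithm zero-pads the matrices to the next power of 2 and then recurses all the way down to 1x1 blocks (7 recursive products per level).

Matrix multiplication for 226x226 matrices:

Strassen's algorithm requires power-of-2 dimensions. Pad 226x226 to 256x256 (next power of 2).

Standard algorithm: 226^3 = 11543176 multiplications
Strassen's algorithm: 7^(log2(256)) = 7^8 = 5764801 multiplications
Savings: 11543176 - 5764801 = 5778375 multiplications

Standard: 11543176 multiplications (226^3). Strassen: 5764801 multiplications (7^8, after padding to 256x256). Strassen reduces 8 recursive multiplications to 7 at each level.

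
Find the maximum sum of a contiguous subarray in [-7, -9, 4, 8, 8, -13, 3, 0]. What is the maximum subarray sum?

Using Kadane's algorithm on [-7, -9, 4, 8, 8, -13, 3, 0]:

Scanning through the array:
Position 1 (value -9): max_ending_here = -9, max_so_far = -7
Position 2 (value 4): max_ending_here = 4, max_so_far = 4
Position 3 (value 8): max_ending_here = 12, max_so_far = 12
Position 4 (value 8): max_ending_here = 20, max_so_far = 20
Position 5 (value -13): max_ending_here = 7, max_so_far = 20
Position 6 (value 3): max_ending_here = 10, max_so_far = 20
Position 7 (value 0): max_ending_here = 10, max_so_far = 20

Maximum subarray: [4, 8, 8]
Maximum sum: 20

The maximum subarray is [4, 8, 8] with sum 20. This subarray runs from index 2 to index 4.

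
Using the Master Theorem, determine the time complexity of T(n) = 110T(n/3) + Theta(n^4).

Master Theorem for T(n) = 110T(n/3) + O(n^4):

a = 110, b = 3, c = 4
log_b(a) = log_3(110) = 4.2786

Case 1: c = 4 < log_3(110) = 4.2786
T(n) = O(n^(log_3 110))

For T(n) = 110T(n/3) + O(n^4): log_3(110) = 4.2786. This is Case 1 of the Master Theorem (c < log_b(a), work dominated by leaves), giving O(n^(log_3 110)).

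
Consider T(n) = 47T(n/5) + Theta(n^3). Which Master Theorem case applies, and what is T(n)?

Master Theorem for T(n) = 47T(n/5) + O(n^3):

a = 47, b = 5, c = 3
log_b(a) = log_5(47) = 2.3922

Case 3: c = 3 > log_5(47) = 2.3922
T(n) = O(n^3) = O(n^3)

For T(n) = 47T(n/5) + O(n^3): log_5(47) = 2.3922. This is Case 3 of the Master Theorem (c > log_b(a), work dominated by root), giving O(n^3).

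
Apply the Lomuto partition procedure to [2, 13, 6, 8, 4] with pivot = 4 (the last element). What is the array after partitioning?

Lomuto partition with pivot = 4:

Initial array: [2, 13, 6, 8, 4]

arr[0]=2 <= 4: swap with position 0, array becomes [2, 13, 6, 8, 4]
arr[1]=13 > 4: no swap
arr[2]=6 > 4: no swap
arr[3]=8 > 4: no swap

Place pivot at position 1: [2, 4, 6, 8, 13]
Pivot position: 1

After partitioning with pivot 4, the array becomes [2, 4, 6, 8, 13]. The pivot is placed at index 1. All elements to the left of the pivot are <= 4, and all elements to the right are > 4.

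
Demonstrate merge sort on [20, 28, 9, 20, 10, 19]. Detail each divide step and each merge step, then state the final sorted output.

Merge sort trace:

Split: [20, 28, 9, 20, 10, 19] -> [20, 28, 9] and [20, 10, 19]
  Split: [20, 28, 9] -> [20] and [28, 9]
    Split: [28, 9] -> [28] and [9]
    Merge: [28] + [9] -> [9, 28]
  Merge: [20] + [9, 28] -> [9, 20, 28]
  Split: [20, 10, 19] -> [20] and [10, 19]
    Split: [10, 19] -> [10] and [19]
    Merge: [10] + [19] -> [10, 19]
  Merge: [20] + [10, 19] -> [10, 19, 20]
Merge: [9, 20, 28] + [10, 19, 20] -> [9, 10, 19, 20, 20, 28]

Final sorted array: [9, 10, 19, 20, 20, 28]

The merge sort proceeds by recursively splitting the array and merging sorted halves.
After all merges, the sorted array is [9, 10, 19, 20, 20, 28].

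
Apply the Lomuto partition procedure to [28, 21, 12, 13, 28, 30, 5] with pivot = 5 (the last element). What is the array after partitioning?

Lomuto partition with pivot = 5:

Initial array: [28, 21, 12, 13, 28, 30, 5]

arr[0]=28 > 5: no swap
arr[1]=21 > 5: no swap
arr[2]=12 > 5: no swap
arr[3]=13 > 5: no swap
arr[4]=28 > 5: no swap
arr[5]=30 > 5: no swap

Place pivot at position 0: [5, 21, 12, 13, 28, 30, 28]
Pivot position: 0

After partitioning with pivot 5, the array becomes [5, 21, 12, 13, 28, 30, 28]. The pivot is placed at index 0. All elements to the left of the pivot are <= 5, and all elements to the right are > 5.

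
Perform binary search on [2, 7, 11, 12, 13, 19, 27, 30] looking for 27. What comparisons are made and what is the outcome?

Binary search for 27 in [2, 7, 11, 12, 13, 19, 27, 30]:

lo=0, hi=7, mid=3, arr[mid]=12 -> 12 < 27, search right half
lo=4, hi=7, mid=5, arr[mid]=19 -> 19 < 27, search right half
lo=6, hi=7, mid=6, arr[mid]=27 -> Found target at index 6!

Binary search finds 27 at index 6 after 3 comparisons. The search repeatedly halves the search space by comparing with the middle element.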